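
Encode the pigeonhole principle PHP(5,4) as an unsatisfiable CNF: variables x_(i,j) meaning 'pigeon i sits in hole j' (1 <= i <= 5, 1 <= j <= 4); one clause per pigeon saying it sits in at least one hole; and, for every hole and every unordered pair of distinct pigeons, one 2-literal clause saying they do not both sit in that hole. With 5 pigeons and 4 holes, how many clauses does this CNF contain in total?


PHP(5,4): 5 pigeons, 4 holes, 5*4 = 20 variables.
- pigeon clauses: one per pigeon -> 5 clauses
- hole clauses: 4 holes * C(5,2) = 4 * 10 -> 40 clauses
Total clauses = 5 + 40 = 45

45


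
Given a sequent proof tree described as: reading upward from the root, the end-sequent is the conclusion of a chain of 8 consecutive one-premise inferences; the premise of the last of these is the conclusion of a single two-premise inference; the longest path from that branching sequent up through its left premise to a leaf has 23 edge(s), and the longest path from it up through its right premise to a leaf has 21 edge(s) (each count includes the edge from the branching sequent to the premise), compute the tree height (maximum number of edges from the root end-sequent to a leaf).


Longest path through the left premise: 23 edges (measured from the branching sequent)
Longest path through the right premise: 21 edges
Height of the subtree rooted at the branching sequent: max(23, 21) = 23
The branching sequent sits 8 edges above the root (the chain of one-premise inferences), so height = 23 + 8 = 31

31


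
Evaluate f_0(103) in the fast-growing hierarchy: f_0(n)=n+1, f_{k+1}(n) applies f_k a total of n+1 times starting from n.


f_0(103) = 103 + 1 = 104

104


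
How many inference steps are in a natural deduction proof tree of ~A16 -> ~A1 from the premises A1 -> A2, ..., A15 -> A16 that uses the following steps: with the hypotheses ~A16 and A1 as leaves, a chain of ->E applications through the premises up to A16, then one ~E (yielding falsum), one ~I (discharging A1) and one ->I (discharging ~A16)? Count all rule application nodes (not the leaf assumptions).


From hypothesis A1, 15 ->E steps along the 15 premises yield A16.
~E with hypothesis ~A16 gives falsum (1 node); ~I discharging A1 gives ~A1 (1 node); ->I discharging ~A16 gives the goal (1 node).
Total = 15 + 3 = 18 inference nodes.

18


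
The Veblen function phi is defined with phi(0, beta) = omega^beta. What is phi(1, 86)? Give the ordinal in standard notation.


phi(1, 86):
phi(1, beta) = epsilon_beta (the beta-th epsilon number).
phi(1, 86) = epsilon_86

epsilon_86


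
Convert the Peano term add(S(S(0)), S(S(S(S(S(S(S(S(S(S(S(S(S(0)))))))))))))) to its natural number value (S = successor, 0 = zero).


add(S^2(0), S^13(0)):
S^2(0) = 2
S^13(0) = 13
2 + 13 = 15

15


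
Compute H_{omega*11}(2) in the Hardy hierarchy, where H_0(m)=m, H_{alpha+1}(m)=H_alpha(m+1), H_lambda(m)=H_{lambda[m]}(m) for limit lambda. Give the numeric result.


H_{omega*11}(2):
For the Hardy hierarchy, H_{omega*k}(n) = 2^k * n.
2^11 = 2048.
2048 * 2 = 4096

4096


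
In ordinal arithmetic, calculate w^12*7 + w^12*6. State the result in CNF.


Ordinal addition w^12*7 + w^12*6:
Both terms have the same exponent 12.
w^e*c + w^e*d = w^e*(c+d).
Result = w^12*(7+6) = w^12*13

w^12*13


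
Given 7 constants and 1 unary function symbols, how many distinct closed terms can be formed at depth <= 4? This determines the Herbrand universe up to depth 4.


Herbrand terms by depth:
Depth 0: 7 constants
Depth 1: 7 new terms (running total: 14)
Depth 2: 7 new terms (running total: 21)
Depth 3: 7 new terms (running total: 28)
Depth 4: 7 new terms (running total: 35)
Total distinct ground terms = 35

35


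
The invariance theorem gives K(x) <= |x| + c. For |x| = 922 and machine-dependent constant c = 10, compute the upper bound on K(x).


K(x) <= |x| + c = 922 + 10 = 932

932


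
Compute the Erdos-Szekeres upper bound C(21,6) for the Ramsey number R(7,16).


R(7,16) <= C(7+16-2, 7-1) = C(21, 6)
C(21, 6) = 21! / (6! * 15!)
= 54264

54264


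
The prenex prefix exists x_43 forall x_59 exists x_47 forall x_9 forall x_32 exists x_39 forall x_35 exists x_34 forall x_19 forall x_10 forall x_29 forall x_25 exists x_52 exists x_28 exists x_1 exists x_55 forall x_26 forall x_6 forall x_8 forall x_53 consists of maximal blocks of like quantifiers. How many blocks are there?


Alternations = 9.
Blocks = alternations + 1 = 10

10


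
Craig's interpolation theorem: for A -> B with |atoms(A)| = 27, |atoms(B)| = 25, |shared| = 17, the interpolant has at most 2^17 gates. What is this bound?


Shared atoms = 17
Craig interpolant size bound = 2^17
= 131072

131072


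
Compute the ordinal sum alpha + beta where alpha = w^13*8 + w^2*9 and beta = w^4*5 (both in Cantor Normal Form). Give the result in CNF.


Ordinal addition (w^13*8 + w^2*9) + w^4*5:
alpha's leading term has exponent 13 > beta's exponent 4, so it survives.
alpha's tail term has exponent 2 < beta's exponent 4, so it is absorbed by beta.
In ordinal addition, any term followed by a strictly larger-exponent term is absorbed.
Result = w^13*8 + w^4*5

w^13*8 + w^4*5


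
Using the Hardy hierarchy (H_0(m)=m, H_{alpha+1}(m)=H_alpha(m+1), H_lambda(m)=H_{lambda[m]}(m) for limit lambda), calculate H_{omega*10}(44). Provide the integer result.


H_{omega*10}(44):
For the Hardy hierarchy, H_{omega*k}(n) = 2^k * n.
2^10 = 1024.
1024 * 44 = 45056

45056


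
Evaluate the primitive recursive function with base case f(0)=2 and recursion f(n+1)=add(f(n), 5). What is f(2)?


f(0) = 2
f(1) = add(f(0), 5) = add(2, 5) = 7
f(2) = add(f(1), 5) = add(7, 5) = 12


12


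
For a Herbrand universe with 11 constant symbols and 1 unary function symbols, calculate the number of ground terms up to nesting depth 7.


Herbrand terms by depth:
Depth 0: 11 constants
Depth 1: 11 new terms (running total: 22)
Depth 2: 11 new terms (running total: 33)
Depth 3: 11 new terms (running total: 44)
Depth 4: 11 new terms (running total: 55)
Depth 5: 11 new terms (running total: 66)
Depth 6: 11 new terms (running total: 77)
Depth 7: 11 new terms (running total: 88)
Total distinct ground terms = 88

88


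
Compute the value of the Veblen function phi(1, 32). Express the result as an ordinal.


phi(1, 32):
phi(1, beta) = epsilon_beta (the beta-th epsilon number).
phi(1, 32) = epsilon_32

epsilon_32


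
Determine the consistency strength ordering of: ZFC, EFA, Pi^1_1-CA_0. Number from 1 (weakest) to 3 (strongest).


Ordering by consistency strength:
1. EFA
2. Pi^1_1-CA_0
3. ZFC


ZFC=3, EFA=1, Pi^1_1-CA_0=2


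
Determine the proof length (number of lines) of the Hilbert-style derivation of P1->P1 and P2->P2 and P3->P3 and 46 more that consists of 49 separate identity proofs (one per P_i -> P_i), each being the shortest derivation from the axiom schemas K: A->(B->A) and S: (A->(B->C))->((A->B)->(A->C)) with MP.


The shortest proof of A->A from K and S in the Hilbert calculus has exactly 5 lines:
(1) K instance A->((A->A)->A), (2) S instance, (3) MP on 1,2, (4) K instance A->(A->A), (5) MP on 3,4.
For 49 independent identities: 49 * 5 = 245 lines total.

245


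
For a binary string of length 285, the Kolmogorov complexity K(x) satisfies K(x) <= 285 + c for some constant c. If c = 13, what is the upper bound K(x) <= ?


K(x) <= |x| + c = 285 + 13 = 298

298


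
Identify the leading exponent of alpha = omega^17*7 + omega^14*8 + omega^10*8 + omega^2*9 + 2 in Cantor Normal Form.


CNF: omega^17*7 + omega^14*8 + omega^10*8 + omega^2*9 + 2
The leading term is omega^17*7, which has exponent 17.

17


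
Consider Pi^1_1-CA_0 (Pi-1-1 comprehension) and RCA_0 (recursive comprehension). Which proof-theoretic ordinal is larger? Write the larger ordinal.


Proof-theoretic ordinal of Pi^1_1-CA_0 (Pi-1-1 comprehension): psi_0(Omega_omega)
Proof-theoretic ordinal of RCA_0 (recursive comprehension): omega^omega
Comparing: omega^omega < psi_0(Omega_omega).
The larger ordinal is psi_0(Omega_omega) (from Pi^1_1-CA_0 (Pi-1-1 comprehension)).

psi_0(Omega_omega)


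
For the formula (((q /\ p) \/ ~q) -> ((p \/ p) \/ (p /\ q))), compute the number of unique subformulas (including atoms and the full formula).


Formula: (((q /\ p) \/ ~q) -> ((p \/ p) \/ (p /\ q)))
Subformulas found:
  1. q
  2. p
  3. ~q
  4. (p \/ p)
  5. (q /\ p)
  6. (p /\ q)
  7. ((q /\ p) \/ ~q)
  8. ((p \/ p) \/ (p /\ q))
  9. (((q /\ p) \/ ~q) -> ((p \/ p) \/ (p /\ q)))
Total distinct subformulas = 9

9


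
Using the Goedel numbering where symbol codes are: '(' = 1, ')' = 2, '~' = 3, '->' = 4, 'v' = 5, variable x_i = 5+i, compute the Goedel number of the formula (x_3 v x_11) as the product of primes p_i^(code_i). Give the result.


Formula: (x_3 v x_11)
Symbol codes: [1, 8, 5, 16, 2]
Primes: [2, 3, 5, 7, 11]
p_1^1 = 2^1 = 2
p_2^8 = 3^8 = 6561
p_3^5 = 5^5 = 3125
p_4^16 = 7^16 = 33232930569601
p_5^2 = 11^2 = 121
Product = 164893700959533821756250

164893700959533821756250


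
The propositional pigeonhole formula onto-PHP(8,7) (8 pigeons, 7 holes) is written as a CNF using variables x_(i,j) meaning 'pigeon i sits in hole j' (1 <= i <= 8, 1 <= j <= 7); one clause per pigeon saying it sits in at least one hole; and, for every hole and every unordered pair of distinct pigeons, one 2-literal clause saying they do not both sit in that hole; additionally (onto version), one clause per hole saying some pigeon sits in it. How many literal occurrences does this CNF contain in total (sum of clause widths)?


onto-PHP(8,7): 8 pigeons, 7 holes, 8*7 = 56 variables.
- pigeon clauses: one per pigeon -> 8 clauses of width 7 -> 56 literals
- hole clauses: 7 holes * C(8,2) = 7 * 28 -> 196 clauses of width 2 -> 392 literals
- onto clauses: one per hole -> 7 clauses of width 8 -> 56 literals
Total literal occurrences = 56 + 392 + 56 = 504

504


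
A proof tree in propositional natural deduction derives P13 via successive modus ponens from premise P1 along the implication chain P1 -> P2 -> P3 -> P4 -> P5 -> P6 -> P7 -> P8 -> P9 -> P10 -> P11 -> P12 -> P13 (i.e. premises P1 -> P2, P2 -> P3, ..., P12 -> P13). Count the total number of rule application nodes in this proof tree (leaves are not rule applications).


We have a chain: P1 -> P2 -> P3 -> P4 -> P5 -> P6 -> P7 -> P8 -> P9 -> P10 -> P11 -> P12 -> P13.
Each modus ponens application produces the next variable.
The chain has 13 propositions, so 13-1 = 12 modus ponens steps.
Total inference nodes = 12

12


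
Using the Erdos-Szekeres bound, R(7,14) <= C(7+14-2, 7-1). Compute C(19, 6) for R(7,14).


R(7,14) <= C(7+14-2, 7-1) = C(19, 6)
C(19, 6) = 19! / (6! * 13!)
= 27132

27132


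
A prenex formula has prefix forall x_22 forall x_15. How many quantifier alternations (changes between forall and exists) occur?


Walk the prefix and count type changes:
  position 1: forall -> forall
Total alternations = 0

0


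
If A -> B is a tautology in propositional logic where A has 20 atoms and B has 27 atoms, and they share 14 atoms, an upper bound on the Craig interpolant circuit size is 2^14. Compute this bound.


Shared atoms = 14
Craig interpolant size bound = 2^14
= 16384

16384


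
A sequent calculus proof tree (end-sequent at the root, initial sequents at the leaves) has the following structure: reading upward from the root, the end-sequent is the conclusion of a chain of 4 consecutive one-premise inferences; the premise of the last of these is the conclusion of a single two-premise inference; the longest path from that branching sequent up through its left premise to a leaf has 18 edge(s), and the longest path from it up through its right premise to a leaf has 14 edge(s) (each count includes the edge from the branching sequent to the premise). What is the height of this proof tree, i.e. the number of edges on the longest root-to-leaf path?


Longest path through the left premise: 18 edges (measured from the branching sequent)
Longest path through the right premise: 14 edges
Height of the subtree rooted at the branching sequent: max(18, 14) = 18
The branching sequent sits 4 edges above the root (the chain of one-premise inferences), so height = 18 + 4 = 22

22


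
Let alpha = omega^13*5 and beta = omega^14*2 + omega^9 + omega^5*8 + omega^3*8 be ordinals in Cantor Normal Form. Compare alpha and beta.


Compare term by term from highest exponent:
alpha = omega^13*5
beta = omega^14*2 + omega^9 + omega^5*8 + omega^3*8
Term 1: alpha has omega^13*5, beta has omega^14*2
Term 2: alpha has omega^0*0, beta has omega^9*1
Term 3: alpha has omega^0*0, beta has omega^5*8
Term 4: alpha has omega^0*0, beta has omega^3*8
Result: alpha < beta

alpha < beta


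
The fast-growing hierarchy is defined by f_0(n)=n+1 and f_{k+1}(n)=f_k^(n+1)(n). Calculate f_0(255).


f_0(255) = 255 + 1 = 256

256


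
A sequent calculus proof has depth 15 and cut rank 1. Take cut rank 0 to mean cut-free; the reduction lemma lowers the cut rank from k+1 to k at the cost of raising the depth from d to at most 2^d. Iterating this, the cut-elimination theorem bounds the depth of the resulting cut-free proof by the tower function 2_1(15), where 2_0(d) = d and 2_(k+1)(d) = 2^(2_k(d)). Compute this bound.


Each rank reduction sends depth d to at most 2^d; cut rank r needs r reductions.
2_0(15) = 15
2_1(15) = 2^15 = 32768
Cut-free depth bound = 32768

32768


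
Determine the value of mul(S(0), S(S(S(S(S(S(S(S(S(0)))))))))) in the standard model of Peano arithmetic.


mul(S^1(0), S^9(0)):
S^1(0) = 1
S^9(0) = 9
1 * 9 = 9

9


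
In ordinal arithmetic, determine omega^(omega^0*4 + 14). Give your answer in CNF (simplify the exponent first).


omega^(omega^0*4 + 14):
omega^0 = 1, so the exponent is 4 + 14 = 18 (finite ordinal addition).
Result = omega^18, already a single CNF term.

omega^18


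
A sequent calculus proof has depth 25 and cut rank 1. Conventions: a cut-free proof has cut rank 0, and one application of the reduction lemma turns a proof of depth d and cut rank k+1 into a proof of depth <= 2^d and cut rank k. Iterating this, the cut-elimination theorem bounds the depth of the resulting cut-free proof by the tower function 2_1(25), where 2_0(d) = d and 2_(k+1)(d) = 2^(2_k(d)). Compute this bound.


Each rank reduction sends depth d to at most 2^d; cut rank r needs r reductions.
2_0(25) = 25
2_1(25) = 2^25 = 33554432
Cut-free depth bound = 33554432

33554432


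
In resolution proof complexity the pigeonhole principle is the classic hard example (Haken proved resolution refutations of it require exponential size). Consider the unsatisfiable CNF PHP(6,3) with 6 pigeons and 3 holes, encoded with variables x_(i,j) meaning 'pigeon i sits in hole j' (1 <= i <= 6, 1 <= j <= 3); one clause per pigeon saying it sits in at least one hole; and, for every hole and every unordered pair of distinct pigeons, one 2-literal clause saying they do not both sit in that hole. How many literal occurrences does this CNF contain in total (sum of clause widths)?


PHP(6,3): 6 pigeons, 3 holes, 6*3 = 18 variables.
- pigeon clauses: one per pigeon -> 6 clauses of width 3 -> 18 literals
- hole clauses: 3 holes * C(6,2) = 3 * 15 -> 45 clauses of width 2 -> 90 literals
Total literal occurrences = 18 + 90 = 108

108


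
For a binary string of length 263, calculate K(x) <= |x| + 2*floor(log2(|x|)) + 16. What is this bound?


floor(log2(263)) = 8
2 * 8 = 16
K(x) <= 263 + 16 + 16 = 295

295


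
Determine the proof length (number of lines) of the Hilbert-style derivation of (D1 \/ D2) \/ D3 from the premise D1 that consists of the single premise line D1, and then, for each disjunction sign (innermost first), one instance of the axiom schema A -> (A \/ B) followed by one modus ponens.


Building the left-nested 3-ary disjunction from D1:
- 1 premise line (D1)
- 3 disjuncts means 2 disjunction signs; each needs 1 axiom instance + 1 MP = 2 lines: 2 * 2 = 4
Total = 1 + 4 = 5 lines.

5


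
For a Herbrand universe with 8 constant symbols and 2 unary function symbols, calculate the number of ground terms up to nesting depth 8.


Herbrand terms by depth:
Depth 0: 8 constants
Depth 1: 16 new terms (running total: 24)
Depth 2: 32 new terms (running total: 56)
Depth 3: 64 new terms (running total: 120)
Depth 4: 128 new terms (running total: 248)
Depth 5: 256 new terms (running total: 504)
Depth 6: 512 new terms (running total: 1016)
Depth 7: 1024 new terms (running total: 2040)
Depth 8: 2048 new terms (running total: 4088)
Total distinct ground terms = 4088

4088


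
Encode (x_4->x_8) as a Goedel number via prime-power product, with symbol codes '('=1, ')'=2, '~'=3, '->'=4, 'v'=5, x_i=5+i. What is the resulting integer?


Formula: (x_4->x_8)
Symbol codes: [1, 9, 4, 13, 2]
Primes: [2, 3, 5, 7, 11]
p_1^1 = 2^1 = 2
p_2^9 = 3^9 = 19683
p_3^4 = 5^4 = 625
p_4^13 = 7^13 = 96889010407
p_5^2 = 11^2 = 121
Product = 288443791765948376250

288443791765948376250


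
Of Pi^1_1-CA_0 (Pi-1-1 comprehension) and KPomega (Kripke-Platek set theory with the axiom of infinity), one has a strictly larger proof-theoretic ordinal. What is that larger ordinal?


Proof-theoretic ordinal of Pi^1_1-CA_0 (Pi-1-1 comprehension): psi_0(Omega_omega)
Proof-theoretic ordinal of KPomega (Kripke-Platek set theory with the axiom of infinity): psi_0(epsilon_{Omega+1})
Comparing: psi_0(epsilon_{Omega+1}) < psi_0(Omega_omega).
The larger ordinal is psi_0(Omega_omega) (from Pi^1_1-CA_0 (Pi-1-1 comprehension)).

psi_0(Omega_omega)


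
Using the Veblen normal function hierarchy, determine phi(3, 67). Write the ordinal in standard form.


phi(3, 67):
phi(3, beta) = eta_beta (the beta-th eta number, fixed point of zeta).
phi(3, 67) = eta_67

eta_67


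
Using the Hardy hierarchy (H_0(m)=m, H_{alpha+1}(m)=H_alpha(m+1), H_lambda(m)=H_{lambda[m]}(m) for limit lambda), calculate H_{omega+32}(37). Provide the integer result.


H_{omega+32}(37):
Unwind the 32 successor steps: H_{omega+32}(37) = H_omega(37+32) = H_omega(69).
H_omega(m) = H_m(m) = m + m = 2m.
Result = 2 * 69 = 138

138


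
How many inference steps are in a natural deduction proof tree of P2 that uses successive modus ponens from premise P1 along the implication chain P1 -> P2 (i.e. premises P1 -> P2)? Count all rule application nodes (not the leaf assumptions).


We have a chain: P1 -> P2.
Each modus ponens application produces the next variable.
The chain has 2 propositions, so 2-1 = 1 modus ponens steps.
Total inference nodes = 1

1


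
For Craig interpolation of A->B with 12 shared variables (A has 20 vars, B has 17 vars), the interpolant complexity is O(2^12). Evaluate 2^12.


Shared atoms = 12
Craig interpolant size bound = 2^12
= 4096

4096


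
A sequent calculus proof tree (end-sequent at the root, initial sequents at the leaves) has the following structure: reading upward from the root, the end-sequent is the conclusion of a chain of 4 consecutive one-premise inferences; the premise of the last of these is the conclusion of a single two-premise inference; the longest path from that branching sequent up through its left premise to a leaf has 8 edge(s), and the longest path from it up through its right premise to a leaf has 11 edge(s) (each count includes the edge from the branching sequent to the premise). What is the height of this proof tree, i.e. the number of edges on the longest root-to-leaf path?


Longest path through the left premise: 8 edges (measured from the branching sequent)
Longest path through the right premise: 11 edges
Height of the subtree rooted at the branching sequent: max(8, 11) = 11
The branching sequent sits 4 edges above the root (the chain of one-premise inferences), so height = 11 + 4 = 15

15


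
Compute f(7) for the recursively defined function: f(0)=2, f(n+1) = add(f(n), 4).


f(0) = 2
f(1) = add(f(0), 4) = add(2, 4) = 6
f(2) = add(f(1), 4) = add(6, 4) = 10
f(3) = add(f(2), 4) = add(10, 4) = 14
f(4) = add(f(3), 4) = add(14, 4) = 18
f(5) = add(f(4), 4) = add(18, 4) = 22
f(6) = add(f(5), 4) = add(22, 4) = 26
f(7) = add(f(6), 4) = add(26, 4) = 30


30


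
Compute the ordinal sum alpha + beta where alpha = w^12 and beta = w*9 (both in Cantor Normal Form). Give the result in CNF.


Ordinal addition w^12 + w*9:
Leading exponent of alpha (12) > leading exponent of beta (1).
Since alpha's term has higher exponent than beta's leading term,
the sum is simply alpha followed by beta.
Result = w^12 + w*9

w^12 + w*9


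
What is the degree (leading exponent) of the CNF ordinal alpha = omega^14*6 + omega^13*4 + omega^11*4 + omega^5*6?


CNF: omega^14*6 + omega^13*4 + omega^11*4 + omega^5*6
The leading term is omega^14*6, which has exponent 14.

14


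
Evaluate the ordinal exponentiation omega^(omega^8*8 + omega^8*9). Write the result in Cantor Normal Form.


omega^(omega^8*8 + omega^8*9):
Both terms of the exponent have the same exponent 8, so they merge: omega^8*8 + omega^8*9 = omega^8*(8+9) = omega^8*17.
omega raised to a CNF ordinal is a single CNF term: Result = omega^(omega^8*17)

omega^(omega^8*17)


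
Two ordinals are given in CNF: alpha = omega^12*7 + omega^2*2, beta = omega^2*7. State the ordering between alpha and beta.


Compare term by term from highest exponent:
alpha = omega^12*7 + omega^2*2
beta = omega^2*7
Term 1: alpha has omega^12*7, beta has omega^2*7
Term 2: alpha has omega^2*2, beta has omega^0*0
Result: alpha > beta

alpha > beta


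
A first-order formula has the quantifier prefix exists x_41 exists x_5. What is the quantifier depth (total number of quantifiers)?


Quantifier prefix has 2 quantifier symbols.
Quantifier depth = 2

2


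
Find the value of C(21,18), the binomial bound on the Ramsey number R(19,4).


R(19,4) <= C(19+4-2, 19-1) = C(21, 18)
C(21, 18) = 21! / (18! * 3!)
= 1330

1330


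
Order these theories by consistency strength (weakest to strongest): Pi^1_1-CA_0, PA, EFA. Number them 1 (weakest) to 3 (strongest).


Ordering by consistency strength:
1. EFA
2. PA
3. Pi^1_1-CA_0


Pi^1_1-CA_0=3, PA=2, EFA=1


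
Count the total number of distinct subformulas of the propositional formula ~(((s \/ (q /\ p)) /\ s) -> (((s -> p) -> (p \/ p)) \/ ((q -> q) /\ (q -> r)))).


Formula: ~(((s \/ (q /\ p)) /\ s) -> (((s -> p) -> (p \/ p)) \/ ((q -> q) /\ (q -> r))))
Subformulas found:
  1. r
  2. q
  3. s
  4. p
  5. (p \/ p)
  6. (q /\ p)
  7. (s -> p)
  8. (q -> q)
  9. (q -> r)
  10. (s \/ (q /\ p))
  11. ((s \/ (q /\ p)) /\ s)
  12. ((s -> p) -> (p \/ p))
  13. ((q -> q) /\ (q -> r))
  14. (((s -> p) -> (p \/ p)) \/ ((q -> q) /\ (q -> r)))
  15. (((s \/ (q /\ p)) /\ s) -> (((s -> p) -> (p \/ p)) \/ ((q -> q) /\ (q -> r))))
  16. ~(((s \/ (q /\ p)) /\ s) -> (((s -> p) -> (p \/ p)) \/ ((q -> q) /\ (q -> r))))
Total distinct subformulas = 16

16


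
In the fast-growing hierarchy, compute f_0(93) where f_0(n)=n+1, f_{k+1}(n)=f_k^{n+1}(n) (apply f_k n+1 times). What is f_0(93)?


f_0(93) = 93 + 1 = 94

94


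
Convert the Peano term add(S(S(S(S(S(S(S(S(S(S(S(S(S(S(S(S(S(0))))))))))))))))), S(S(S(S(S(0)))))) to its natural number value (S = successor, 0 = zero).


add(S^17(0), S^5(0)):
S^17(0) = 17
S^5(0) = 5
17 + 5 = 22

22


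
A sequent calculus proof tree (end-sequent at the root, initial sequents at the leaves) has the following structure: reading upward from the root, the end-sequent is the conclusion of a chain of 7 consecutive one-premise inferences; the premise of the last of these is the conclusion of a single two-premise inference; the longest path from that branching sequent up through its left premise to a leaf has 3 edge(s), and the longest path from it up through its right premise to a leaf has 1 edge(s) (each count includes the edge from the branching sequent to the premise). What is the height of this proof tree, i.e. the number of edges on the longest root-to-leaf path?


Longest path through the left premise: 3 edges (measured from the branching sequent)
Longest path through the right premise: 1 edges
Height of the subtree rooted at the branching sequent: max(3, 1) = 3
The branching sequent sits 7 edges above the root (the chain of one-premise inferences), so height = 3 + 7 = 10

10


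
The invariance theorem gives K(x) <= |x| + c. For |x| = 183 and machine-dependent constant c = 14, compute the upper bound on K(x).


K(x) <= |x| + c = 183 + 14 = 197

197


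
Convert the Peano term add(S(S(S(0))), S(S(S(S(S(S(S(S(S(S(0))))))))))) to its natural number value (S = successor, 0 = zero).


add(S^3(0), S^10(0)):
S^3(0) = 3
S^10(0) = 10
3 + 10 = 13

13


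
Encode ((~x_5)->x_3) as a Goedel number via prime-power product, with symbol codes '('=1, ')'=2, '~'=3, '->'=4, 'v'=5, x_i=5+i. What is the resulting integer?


Formula: ((~x_5)->x_3)
Symbol codes: [1, 1, 3, 10, 2, 4, 8, 2]
Primes: [2, 3, 5, 7, 11, 13, 17, 19]
p_1^1 = 2^1 = 2
p_2^1 = 3^1 = 3
p_3^3 = 5^3 = 125
p_4^10 = 7^10 = 282475249
p_5^2 = 11^2 = 121
p_6^4 = 13^4 = 28561
p_7^8 = 17^8 = 6975757441
p_8^2 = 19^2 = 361
Product = 1843737190373116295190560376750

1843737190373116295190560376750


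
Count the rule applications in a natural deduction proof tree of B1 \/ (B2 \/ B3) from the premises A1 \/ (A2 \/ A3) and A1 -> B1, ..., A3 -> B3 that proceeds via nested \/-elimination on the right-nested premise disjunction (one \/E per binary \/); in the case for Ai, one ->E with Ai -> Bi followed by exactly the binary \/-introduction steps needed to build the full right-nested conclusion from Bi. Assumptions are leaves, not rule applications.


Constructive dilemma with 3 branches, all disjunctions right-nested:
- \/E: the premise has 2 binary \/, each eliminated once: 2 nodes.
- ->E: one per case (Ai with Ai -> Bi gives Bi): 3 nodes.
- \/I: in case i < n, Bi needs 1 step to form Bi \/ (B(i+1) \/ ...) and then i-1 steps to prepend B(i-1), ..., B1, i.e. i steps; in case i = n, B3 needs 2 prepend steps.
  \/I total = (1 + 2 + ... + 2) + 2 = 3 + 2 = 5 nodes.
Total = 2 + 3 + 5 = 10

10


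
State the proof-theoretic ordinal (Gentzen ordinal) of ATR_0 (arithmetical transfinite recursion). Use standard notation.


The proof-theoretic ordinal of ATR_0 (arithmetical transfinite recursion) is a standard result in ordinal analysis.
This ordinal is the supremum of order types of primitive recursive well-orderings
that the theory can prove to be well-ordered.
For ATR_0 (arithmetical transfinite recursion), the proof-theoretic ordinal is Gamma_0.

Gamma_0


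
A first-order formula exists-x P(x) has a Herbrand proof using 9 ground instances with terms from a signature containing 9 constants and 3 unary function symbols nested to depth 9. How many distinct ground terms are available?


Herbrand terms by depth:
Depth 0: 9 constants
Depth 1: 27 new terms (running total: 36)
Depth 2: 81 new terms (running total: 117)
Depth 3: 243 new terms (running total: 360)
Depth 4: 729 new terms (running total: 1089)
Depth 5: 2187 new terms (running total: 3276)
Depth 6: 6561 new terms (running total: 9837)
Depth 7: 19683 new terms (running total: 29520)
Depth 8: 59049 new terms (running total: 88569)
Depth 9: 177147 new terms (running total: 265716)
Total distinct ground terms = 265716

265716


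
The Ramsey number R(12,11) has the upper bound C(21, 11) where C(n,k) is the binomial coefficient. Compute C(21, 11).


R(12,11) <= C(12+11-2, 12-1) = C(21, 11)
C(21, 11) = 21! / (11! * 10!)
= 352716

352716


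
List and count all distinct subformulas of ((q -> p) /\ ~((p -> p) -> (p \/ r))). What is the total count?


Formula: ((q -> p) /\ ~((p -> p) -> (p \/ r)))
Subformulas found:
  1. q
  2. r
  3. p
  4. (p -> p)
  5. (q -> p)
  6. (p \/ r)
  7. ((p -> p) -> (p \/ r))
  8. ~((p -> p) -> (p \/ r))
  9. ((q -> p) /\ ~((p -> p) -> (p \/ r)))
Total distinct subformulas = 9

9


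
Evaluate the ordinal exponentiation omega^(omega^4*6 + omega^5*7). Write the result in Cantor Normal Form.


omega^(omega^4*6 + omega^5*7):
In ordinal addition a term is absorbed by a following term of strictly larger exponent: 4 < 5, so omega^4*6 + omega^5*7 = omega^5*7.
omega raised to a CNF ordinal is a single CNF term: Result = omega^(omega^5*7)

omega^(omega^5*7)


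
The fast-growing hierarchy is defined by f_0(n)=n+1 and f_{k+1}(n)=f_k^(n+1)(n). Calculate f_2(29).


f_2(29) = f_1^30(29)
f_1(m) = 2m + 1.
Iterating: f_1^k(n) = 2^k*(n+1) - 1.
f_2(29) = 2^30*(29+1) - 1 = 1073741824*30 - 1 = 32212254719

32212254719


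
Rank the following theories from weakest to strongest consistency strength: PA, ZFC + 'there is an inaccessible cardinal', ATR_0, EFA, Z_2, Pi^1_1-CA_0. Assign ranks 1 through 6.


Ordering by consistency strength:
1. EFA
2. PA
3. ATR_0
4. Pi^1_1-CA_0
5. Z_2
6. ZFC + 'there is an inaccessible cardinal'


PA=2, ZFC + 'there is an inaccessible cardinal'=6, ATR_0=3, EFA=1, Z_2=5, Pi^1_1-CA_0=4


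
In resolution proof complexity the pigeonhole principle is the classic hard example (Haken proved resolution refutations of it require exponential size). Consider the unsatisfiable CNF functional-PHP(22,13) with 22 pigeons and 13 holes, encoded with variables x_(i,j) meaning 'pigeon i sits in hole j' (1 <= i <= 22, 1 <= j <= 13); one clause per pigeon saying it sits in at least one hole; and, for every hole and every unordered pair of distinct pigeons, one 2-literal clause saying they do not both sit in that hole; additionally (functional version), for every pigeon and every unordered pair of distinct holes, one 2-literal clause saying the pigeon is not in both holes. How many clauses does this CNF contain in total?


functional-PHP(22,13): 22 pigeons, 13 holes, 22*13 = 286 variables.
- pigeon clauses: one per pigeon -> 22 clauses
- hole clauses: 13 holes * C(22,2) = 13 * 231 -> 3003 clauses
- functional clauses: 22 pigeons * C(13,2) = 22 * 78 -> 1716 clauses
Total clauses = 22 + 3003 + 1716 = 4741

4741


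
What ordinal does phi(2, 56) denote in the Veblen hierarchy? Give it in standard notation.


phi(2, 56):
phi(2, beta) = zeta_beta (the beta-th zeta number, fixed point of epsilon).
phi(2, 56) = zeta_56

zeta_56


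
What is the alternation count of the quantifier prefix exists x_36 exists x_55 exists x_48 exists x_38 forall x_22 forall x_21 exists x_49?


Walk the prefix and count type changes:
  position 1: exists -> exists
  position 2: exists -> exists
  position 3: exists -> exists
  position 4: exists -> forall <-- alternation
  position 5: forall -> forall
  position 6: forall -> exists <-- alternation
Total alternations = 2

2


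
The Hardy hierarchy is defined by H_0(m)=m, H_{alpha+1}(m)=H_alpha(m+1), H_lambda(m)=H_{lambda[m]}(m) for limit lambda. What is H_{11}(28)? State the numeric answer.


H_11(28):
For finite ordinals k, H_k(n) = n + k (each successor step adds 1).
H_11(28) = 28 + 11 = 39

39


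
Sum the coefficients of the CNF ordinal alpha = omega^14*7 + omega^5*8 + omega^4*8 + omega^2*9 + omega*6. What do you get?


CNF: omega^14*7 + omega^5*8 + omega^4*8 + omega^2*9 + omega*6
Coefficients: 7 + 8 + 8 + 9 + 6 = 38

38


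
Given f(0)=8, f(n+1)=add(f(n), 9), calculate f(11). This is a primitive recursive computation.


f(0) = 8
f(1) = add(f(0), 9) = add(8, 9) = 17
f(2) = add(f(1), 9) = add(17, 9) = 26
f(3) = add(f(2), 9) = add(26, 9) = 35
f(4) = add(f(3), 9) = add(35, 9) = 44
f(5) = add(f(4), 9) = add(44, 9) = 53
f(6) = add(f(5), 9) = add(53, 9) = 62
f(7) = add(f(6), 9) = add(62, 9) = 71
f(8) = add(f(7), 9) = add(71, 9) = 80
f(9) = add(f(8), 9) = add(80, 9) = 89
f(10) = add(f(9), 9) = add(89, 9) = 98
f(11) = add(f(10), 9) = add(98, 9) = 107


107


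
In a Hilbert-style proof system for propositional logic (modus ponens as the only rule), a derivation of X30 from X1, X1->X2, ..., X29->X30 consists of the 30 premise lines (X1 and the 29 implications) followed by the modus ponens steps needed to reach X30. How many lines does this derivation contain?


We have 30 premise lines: X1 and 29 implications.
Each implication is detached once by MP, giving 29 MP lines.
30 premise lines + 29 MP lines = 59 total lines.

59


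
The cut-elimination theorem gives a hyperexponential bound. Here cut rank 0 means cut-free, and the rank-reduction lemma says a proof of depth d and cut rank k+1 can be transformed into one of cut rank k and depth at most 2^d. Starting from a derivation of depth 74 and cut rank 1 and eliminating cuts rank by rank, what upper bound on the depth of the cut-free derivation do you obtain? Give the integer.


Each rank reduction sends depth d to at most 2^d; cut rank r needs r reductions.
2_0(74) = 74
2_1(74) = 2^74 = 18889465931478580854784
Cut-free depth bound = 18889465931478580854784

18889465931478580854784


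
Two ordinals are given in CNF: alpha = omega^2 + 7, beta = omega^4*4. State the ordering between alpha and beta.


Compare term by term from highest exponent:
alpha = omega^2 + 7
beta = omega^4*4
Term 1: alpha has omega^2*1, beta has omega^4*4
Term 2: alpha has omega^0*7, beta has omega^0*0
Result: alpha < beta

alpha < beta


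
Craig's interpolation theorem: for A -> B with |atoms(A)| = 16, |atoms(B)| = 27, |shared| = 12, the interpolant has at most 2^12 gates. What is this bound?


Shared atoms = 12
Craig interpolant size bound = 2^12
= 4096

4096


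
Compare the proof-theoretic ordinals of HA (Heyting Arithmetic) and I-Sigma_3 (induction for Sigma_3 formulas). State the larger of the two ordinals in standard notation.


Proof-theoretic ordinal of HA (Heyting Arithmetic): epsilon_0
Proof-theoretic ordinal of I-Sigma_3 (induction for Sigma_3 formulas): omega^(omega^(omega^omega))
Comparing: omega^(omega^(omega^omega)) < epsilon_0.
The larger ordinal is epsilon_0 (from HA (Heyting Arithmetic)).

epsilon_0


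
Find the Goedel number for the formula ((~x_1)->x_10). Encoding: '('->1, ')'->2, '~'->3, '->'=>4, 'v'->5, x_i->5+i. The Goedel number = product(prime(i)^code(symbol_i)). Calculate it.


Formula: ((~x_1)->x_10)
Symbol codes: [1, 1, 3, 6, 2, 4, 15, 2]
Primes: [2, 3, 5, 7, 11, 13, 17, 19]
p_1^1 = 2^1 = 2
p_2^1 = 3^1 = 3
p_3^3 = 5^3 = 125
p_4^6 = 7^6 = 117649
p_5^2 = 11^2 = 121
p_6^4 = 13^4 = 28561
p_7^15 = 17^15 = 2862423051509815793
p_8^2 = 19^2 = 361
Product = 315100654751542238835139869688452750

315100654751542238835139869688452750


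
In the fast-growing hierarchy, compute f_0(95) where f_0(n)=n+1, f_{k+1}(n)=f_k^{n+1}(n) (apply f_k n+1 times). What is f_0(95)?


f_0(95) = 95 + 1 = 96

96


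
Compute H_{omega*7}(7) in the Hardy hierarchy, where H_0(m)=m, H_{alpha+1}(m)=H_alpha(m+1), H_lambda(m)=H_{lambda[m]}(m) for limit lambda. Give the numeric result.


H_{omega*7}(7):
For the Hardy hierarchy, H_{omega*k}(n) = 2^k * n.
2^7 = 128.
128 * 7 = 896

896


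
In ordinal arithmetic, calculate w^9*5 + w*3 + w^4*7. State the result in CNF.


Ordinal addition (w^9*5 + w*3) + w^4*7:
alpha's leading term has exponent 9 > beta's exponent 4, so it survives.
alpha's tail term has exponent 1 < beta's exponent 4, so it is absorbed by beta.
In ordinal addition, any term followed by a strictly larger-exponent term is absorbed.
Result = w^9*5 + w^4*7

w^9*5 + w^4*7


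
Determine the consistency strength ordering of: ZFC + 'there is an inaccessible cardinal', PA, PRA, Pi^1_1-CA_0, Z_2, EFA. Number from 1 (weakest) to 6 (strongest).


Ordering by consistency strength:
1. EFA
2. PRA
3. PA
4. Pi^1_1-CA_0
5. Z_2
6. ZFC + 'there is an inaccessible cardinal'


ZFC + 'there is an inaccessible cardinal'=6, PA=3, PRA=2, Pi^1_1-CA_0=4, Z_2=5, EFA=1


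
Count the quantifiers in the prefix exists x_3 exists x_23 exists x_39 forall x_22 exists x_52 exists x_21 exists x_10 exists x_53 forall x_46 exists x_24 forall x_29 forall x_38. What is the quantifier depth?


Quantifier prefix has 12 quantifier symbols.
Quantifier depth = 12

12


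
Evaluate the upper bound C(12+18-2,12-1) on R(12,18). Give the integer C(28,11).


R(12,18) <= C(12+18-2, 12-1) = C(28, 11)
C(28, 11) = 28! / (11! * 17!)
= 21474180

21474180


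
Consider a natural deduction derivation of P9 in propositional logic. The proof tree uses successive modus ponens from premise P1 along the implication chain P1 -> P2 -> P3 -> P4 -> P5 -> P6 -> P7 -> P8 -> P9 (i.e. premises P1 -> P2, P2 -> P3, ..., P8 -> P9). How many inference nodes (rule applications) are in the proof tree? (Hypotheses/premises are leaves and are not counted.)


We have a chain: P1 -> P2 -> P3 -> P4 -> P5 -> P6 -> P7 -> P8 -> P9.
Each modus ponens application produces the next variable.
The chain has 9 propositions, so 9-1 = 8 modus ponens steps.
Total inference nodes = 8

8


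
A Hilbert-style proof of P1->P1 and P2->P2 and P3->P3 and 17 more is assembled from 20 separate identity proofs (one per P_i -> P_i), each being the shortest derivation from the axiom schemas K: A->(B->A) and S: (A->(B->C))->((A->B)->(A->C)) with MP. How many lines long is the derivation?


The shortest proof of A->A from K and S in the Hilbert calculus has exactly 5 lines:
(1) K instance A->((A->A)->A), (2) S instance, (3) MP on 1,2, (4) K instance A->(A->A), (5) MP on 3,4.
For 20 independent identities: 20 * 5 = 100 lines total.

100


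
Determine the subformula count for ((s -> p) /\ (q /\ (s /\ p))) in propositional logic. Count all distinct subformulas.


Formula: ((s -> p) /\ (q /\ (s /\ p)))
Subformulas found:
  1. q
  2. s
  3. p
  4. (s -> p)
  5. (s /\ p)
  6. (q /\ (s /\ p))
  7. ((s -> p) /\ (q /\ (s /\ p)))
Total distinct subformulas = 7

7


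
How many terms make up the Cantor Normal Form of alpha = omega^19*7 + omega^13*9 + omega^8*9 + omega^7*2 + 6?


CNF: omega^19*7 + omega^13*9 + omega^8*9 + omega^7*2 + 6
Count the summands separated by '+':
  term 1: omega^19*7
  term 2: omega^13*9
  term 3: omega^8*9
  term 4: omega^7*2
  term 5: 6
Total terms = 5

5


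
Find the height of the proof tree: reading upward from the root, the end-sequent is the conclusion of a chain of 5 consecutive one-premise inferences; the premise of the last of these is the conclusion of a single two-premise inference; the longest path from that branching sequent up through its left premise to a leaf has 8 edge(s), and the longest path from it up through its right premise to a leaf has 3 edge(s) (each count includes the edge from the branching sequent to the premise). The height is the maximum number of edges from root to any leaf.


Longest path through the left premise: 8 edges (measured from the branching sequent)
Longest path through the right premise: 3 edges
Height of the subtree rooted at the branching sequent: max(8, 3) = 8
The branching sequent sits 5 edges above the root (the chain of one-premise inferences), so height = 8 + 5 = 13

13


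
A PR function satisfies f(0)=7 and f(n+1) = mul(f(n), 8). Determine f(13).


f(0) = 7
f(1) = mul(f(0), 8) = mul(7, 8) = 56
f(2) = mul(f(1), 8) = mul(56, 8) = 448
f(3) = mul(f(2), 8) = mul(448, 8) = 3584
f(4) = mul(f(3), 8) = mul(3584, 8) = 28672
f(5) = mul(f(4), 8) = mul(28672, 8) = 229376
f(6) = mul(f(5), 8) = mul(229376, 8) = 1835008
f(7) = mul(f(6), 8) = mul(1835008, 8) = 14680064
f(8) = mul(f(7), 8) = mul(14680064, 8) = 117440512
f(9) = mul(f(8), 8) = mul(117440512, 8) = 939524096
f(10) = mul(f(9), 8) = mul(939524096, 8) = 7516192768
f(11) = mul(f(10), 8) = mul(7516192768, 8) = 60129542144
f(12) = mul(f(11), 8) = mul(60129542144, 8) = 481036337152
f(13) = mul(f(12), 8) = mul(481036337152, 8) = 3848290697216


3848290697216


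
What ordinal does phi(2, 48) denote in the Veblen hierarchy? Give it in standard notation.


phi(2, 48):
phi(2, beta) = zeta_beta (the beta-th zeta number, fixed point of epsilon).
phi(2, 48) = zeta_48

zeta_48


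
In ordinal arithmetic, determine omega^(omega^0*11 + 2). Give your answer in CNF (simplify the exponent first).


omega^(omega^0*11 + 2):
omega^0 = 1, so the exponent is 11 + 2 = 13 (finite ordinal addition).
Result = omega^13, already a single CNF term.

omega^13


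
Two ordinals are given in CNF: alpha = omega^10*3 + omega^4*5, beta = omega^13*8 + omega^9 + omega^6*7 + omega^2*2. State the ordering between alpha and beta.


Compare term by term from highest exponent:
alpha = omega^10*3 + omega^4*5
beta = omega^13*8 + omega^9 + omega^6*7 + omega^2*2
Term 1: alpha has omega^10*3, beta has omega^13*8
Term 2: alpha has omega^4*5, beta has omega^9*1
Term 3: alpha has omega^0*0, beta has omega^6*7
Term 4: alpha has omega^0*0, beta has omega^2*2
Result: alpha < beta

alpha < beta
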